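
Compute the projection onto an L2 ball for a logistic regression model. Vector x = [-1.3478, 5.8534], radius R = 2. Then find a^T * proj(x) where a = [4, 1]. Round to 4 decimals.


Step 1: Compute ||x|| (intermediates to 6 decimals).
||x|| = sqrt((-1.3478)^2 + 5.8534^2) = 6.006568
Step 2: Project.
Since ||x|| > R, scale = R/||x|| = 2/6.006568 = 0.332969, proj(x) = scale * x
proj(x) = [-0.448776, 1.949001]
Step 3: Dot product.
a^T * proj(x) = 4*(-0.448776) + 1*1.949001 = 0.1539


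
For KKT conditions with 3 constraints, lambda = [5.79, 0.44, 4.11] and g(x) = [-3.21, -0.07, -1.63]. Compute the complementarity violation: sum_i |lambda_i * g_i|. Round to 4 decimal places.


KKT complementary slackness check:
lambda_1 * g_1 = 5.79 * -3.21 = -18.5859
lambda_2 * g_2 = 0.44 * -0.07 = -0.0308
lambda_3 * g_3 = 4.11 * -1.63 = -6.6993
Total violation = 18.5859 + 0.0308 + 6.6993 = 25.316


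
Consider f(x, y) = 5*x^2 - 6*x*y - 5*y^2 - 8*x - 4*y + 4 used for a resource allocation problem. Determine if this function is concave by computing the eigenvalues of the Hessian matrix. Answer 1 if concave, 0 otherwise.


The Hessian of f(x,y) = 5*x^2 - 6*x*y - 5*y^2 - 8*x - 4*y + 4 is:
H = [[10, -6], [-6, -10]]
Trace = 10 - 10 = 0
Determinant = 10*-10 - (-6)^2 = -136
Discriminant = (0)^2 - 4*-136 = 544.0
Eigenvalues: lambda_1 = -11.6619, lambda_2 = 11.6619
The function is not concave.

0


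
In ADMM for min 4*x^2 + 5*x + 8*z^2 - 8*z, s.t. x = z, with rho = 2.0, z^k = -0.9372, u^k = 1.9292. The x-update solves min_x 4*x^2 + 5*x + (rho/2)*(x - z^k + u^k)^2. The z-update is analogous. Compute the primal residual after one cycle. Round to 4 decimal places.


ADMM iteration with rho = 2.0, z^k = -0.9372, u^k = 1.9292
Step 1: x-update.
Minimize 4*x^2 + 5*x + (2.0/2)*(x + 0.9372 + 1.9292)^2
FOC: (2*4 + 2.0)*x = -5 + 2.0*(-0.9372 - 1.9292)
x^{k+1} = -1.0733
Step 2: z-update.
Minimize 8*z^2 - 8*z + (2.0/2)*(-1.0733 - z + 1.9292)^2
FOC: (2*8 + 2.0)*z = 8 + 2.0*(-1.0733 + 1.9292)
z^{k+1} = 0.5395
Step 3: u-update.
u^{k+1} = 1.9292 - 1.0733 - 0.5395 = 0.3164
Step 4: Primal residual = |-1.0733 - 0.5395| = 1.6128


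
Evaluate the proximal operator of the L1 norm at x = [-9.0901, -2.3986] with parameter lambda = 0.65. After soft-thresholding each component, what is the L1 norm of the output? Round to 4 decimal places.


Soft-thresholding with lambda = 0.65:
prox(-9.0901) = sign(-9.0901)*max(|-9.0901| - 0.65, 0) = -8.4401
prox(-2.3986) = sign(-2.3986)*max(|-2.3986| - 0.65, 0) = -1.7486
prox(x) = [-8.4401, -1.7486]
||prox(x)||_1 = 8.4401 + 1.7486 = 10.1887


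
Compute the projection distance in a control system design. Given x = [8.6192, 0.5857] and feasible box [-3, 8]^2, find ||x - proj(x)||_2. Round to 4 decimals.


Project each component onto [-3, 8].
clip(8.6192) = 8.0, clip(0.5857) = 0.5857
Projection = [8.0, 0.5857]
Squared diffs: [0.3834, 0.0]
Distance = sqrt(0.3834) = 0.6192


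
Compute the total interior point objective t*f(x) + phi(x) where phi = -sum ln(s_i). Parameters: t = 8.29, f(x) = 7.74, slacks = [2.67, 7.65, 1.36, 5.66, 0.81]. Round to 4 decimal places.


Step 1: Compute log-barrier.
ln values: [0.9821, 2.0347, 0.3075, 1.7334, -0.2107]
phi = -(0.9821 + 2.0347 + 0.3075 + 1.7334 - 0.2107) = -4.847
Step 2: Compute augmented objective.
t*f(x) = 8.29*7.74 = 64.1646
Total = 64.1646 - 4.847 = 59.3176


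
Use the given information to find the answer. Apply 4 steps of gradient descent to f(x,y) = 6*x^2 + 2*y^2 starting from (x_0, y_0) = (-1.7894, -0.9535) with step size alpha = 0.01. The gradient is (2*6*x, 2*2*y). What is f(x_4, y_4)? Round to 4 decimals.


Gradient descent on f(x,y) = 6*x^2 + 2*y^2.
Starting point: (-1.7894, -0.9535), alpha = 0.01
Step 1: grad_x = 2*6*-1.7894 = -21.4728, grad_y = 2*2*-0.9535 = -3.814
  x_1 = -1.7894 - 0.01*-21.4728 = -1.5747
  y_1 = -0.9535 - 0.01*-3.814 = -0.9154
Step 2: grad_x = 2*6*-1.5747 = -18.8961, grad_y = 2*2*-0.9154 = -3.6614
  x_2 = -1.5747 - 0.01*-18.8961 = -1.3857
  y_2 = -0.9154 - 0.01*-3.6614 = -0.8787
Step 3: grad_x = 2*6*-1.3857 = -16.6285, grad_y = 2*2*-0.8787 = -3.515
  x_3 = -1.3857 - 0.01*-16.6285 = -1.2194
  y_3 = -0.8787 - 0.01*-3.515 = -0.8436
Step 4: grad_x = 2*6*-1.2194 = -14.6331, grad_y = 2*2*-0.8436 = -3.3744
  x_4 = -1.2194 - 0.01*-14.6331 = -1.0731
  y_4 = -0.8436 - 0.01*-3.3744 = -0.8099
f(-1.0731, -0.8099) = 6*(-1.0731)^2 + 2*(-0.8099)^2 = 8.2209


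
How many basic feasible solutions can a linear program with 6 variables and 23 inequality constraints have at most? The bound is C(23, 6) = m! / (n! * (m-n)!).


Each vertex corresponds to some choice of n active constraints out of m, so the number of vertices is at most C(m, n) = m! / (n!(m-n)!).
m = 23, n = 6
Numerator: 23 * 22 * 21 * 20 * 19 * 18
Denominator: 6! = 720
C(23, 6) = 100947


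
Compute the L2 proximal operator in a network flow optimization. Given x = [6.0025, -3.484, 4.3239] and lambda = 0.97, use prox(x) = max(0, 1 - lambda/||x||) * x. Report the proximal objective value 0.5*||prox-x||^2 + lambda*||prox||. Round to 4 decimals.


Step 1: Compute ||x||.
||x|| = 8.1771
Step 2: Compute scaling factor.
scale = max(0, 1 - 0.97/8.1771) = 0.8814
Step 3: prox(x) = [5.2905, -3.0707, 3.811]
||prox(x)|| = 7.2071
Step 4: Proximal objective.
0.5*||prox-x||^2 = 0.4705
lambda*||prox|| = 6.9909
Total = 7.4613


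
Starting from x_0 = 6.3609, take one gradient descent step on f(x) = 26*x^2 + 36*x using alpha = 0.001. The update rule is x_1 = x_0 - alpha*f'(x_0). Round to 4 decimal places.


We compute the gradient at x_0 and apply the update.
f'(x) = 52*x + 36
f'(6.3609) = 52*6.3609 + 36 = 366.7668
x_1 = 6.3609 - 0.001*366.7668 = 5.9941


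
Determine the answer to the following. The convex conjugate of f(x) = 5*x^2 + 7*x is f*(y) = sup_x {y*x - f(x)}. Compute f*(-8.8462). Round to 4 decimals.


f*(y) = sup_x {y*x - a*x^2 - b*x} = sup_x {(y-b)*x - a*x^2}
FOC: (y - b) - 2a*x = 0 => x* = (y - b)/(2a)
x* = (-8.8462 - 7)/(2*5) = -1.5846
f*(-8.8462) = (y-b)^2/(4a) = (-8.8462 - 7)^2/(4*5)
= 251.1021/20 = 12.5551


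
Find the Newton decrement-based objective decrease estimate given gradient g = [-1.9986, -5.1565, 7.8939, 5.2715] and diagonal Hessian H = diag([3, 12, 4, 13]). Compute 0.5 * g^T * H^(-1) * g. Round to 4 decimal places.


Step 1: H is diagonal, so H^(-1) * g = [-0.6662, -0.4297, 1.9735, 0.4055].
Step 2: g^T H^(-1) g = sum_i g_i^2 / H_ii
  = (-1.9986)^2/3 + (-5.1565)^2/12 + (7.8939)^2/4 + (5.2715)^2/13
  = 1.3315 + 2.2158 + 15.5784 + 2.1376 = 21.2633
Step 3: Objective decrease = 0.5 * g^T H^(-1) g = 10.6316


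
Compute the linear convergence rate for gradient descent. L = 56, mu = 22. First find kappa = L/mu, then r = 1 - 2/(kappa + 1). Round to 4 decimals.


Step 1: Compute the condition number.
kappa = L/mu = 56/22 = 2.5455
Step 2: Compute the convergence rate.
r = 1 - 2/(kappa + 1) = 1 - 2*mu/(L + mu) = (L - mu)/(L + mu) = 34/78 = 0.4359


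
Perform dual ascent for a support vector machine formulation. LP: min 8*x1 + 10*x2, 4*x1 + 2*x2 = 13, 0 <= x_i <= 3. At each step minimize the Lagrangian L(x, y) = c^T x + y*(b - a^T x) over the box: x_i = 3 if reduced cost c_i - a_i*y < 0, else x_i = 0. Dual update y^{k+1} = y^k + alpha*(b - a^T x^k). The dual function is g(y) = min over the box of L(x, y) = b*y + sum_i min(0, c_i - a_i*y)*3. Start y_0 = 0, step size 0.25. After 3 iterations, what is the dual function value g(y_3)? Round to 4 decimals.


Dual ascent for LP: min 8*x1 + 10*x2, 4*x1 + 2*x2 = 13, 0 <= x_i <= 3
Step 1: y^k = 0.0, reduced costs: (8.0, 10.0)
  x^k = (0.0, 0.0), subgradient = b - a^T x = 13.0
  y^{k+1} = 0.0 + 0.25*13.0 = 3.25
Step 2: y^k = 3.25, reduced costs: (-5.0, 3.5)
  x^k = (3.0, 0.0), subgradient = b - a^T x = 1.0
  y^{k+1} = 3.25 + 0.25*1.0 = 3.5
Step 3: y^k = 3.5, reduced costs: (-6.0, 3.0)
  x^k = (3.0, 0.0), subgradient = b - a^T x = 1.0
  y^{k+1} = 3.5 + 0.25*1.0 = 3.75
Dual objective at y_3 = 3.75: reduced costs (-7.0, 2.5), box minimizer x = (3.0, 0.0)
g(y_3) = b*y + (c1 - a1*y)*x1 + (c2 - a2*y)*x2 = 13*3.75 + (-7.0)*3.0 + 2.5*0.0 = 48.75 - 21.0 + 0.0 = 27.75


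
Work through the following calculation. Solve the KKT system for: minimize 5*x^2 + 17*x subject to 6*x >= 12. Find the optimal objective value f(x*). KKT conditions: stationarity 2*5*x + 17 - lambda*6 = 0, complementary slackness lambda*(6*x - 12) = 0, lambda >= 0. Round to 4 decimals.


Step 1: Try lambda = 0 (constraint inactive).
x_unc = -17/(2*5) = -1.7
Check: 6*-1.7 = -10.2 < 12 -- violated!
Step 2: Constraint must be active: 6*x = 12
x* = 12/6 = 2.0
lambda = (2*5*2.0 + 17)/6 = 6.1667
Step 3: Compute optimal value.
f(x*) = 5*2.0^2 + 17*2.0 = 54.0


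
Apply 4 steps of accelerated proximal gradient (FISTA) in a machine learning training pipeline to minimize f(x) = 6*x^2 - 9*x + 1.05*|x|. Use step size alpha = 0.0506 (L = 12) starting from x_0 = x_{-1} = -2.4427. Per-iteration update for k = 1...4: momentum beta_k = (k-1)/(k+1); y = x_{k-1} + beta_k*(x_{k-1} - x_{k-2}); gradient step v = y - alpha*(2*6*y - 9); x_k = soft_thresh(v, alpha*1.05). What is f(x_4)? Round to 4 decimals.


FISTA on f(x) = 6*x^2 - 9*x + 1.05*|x|
L = 12, alpha = 0.0506
Iteration 1: beta = 0.0, y = -2.4427 + 0.0*(-2.4427 + 2.4427) = -2.4427
  grad(y) = -38.3124, v = y - alpha*grad = -0.5041
  prox(v) = soft_thresh(-0.5041, 0.0531) = -0.451
Iteration 2: beta = 0.3333, y = -0.451 + 0.3333*(-0.451 + 2.4427) = 0.2129
  grad(y) = -6.4446, v = y - alpha*grad = 0.539
  prox(v) = soft_thresh(0.539, 0.0531) = 0.4859
Iteration 3: beta = 0.5, y = 0.4859 + 0.5*(0.4859 + 0.451) = 0.9544
  grad(y) = 2.4523, v = y - alpha*grad = 0.8303
  prox(v) = soft_thresh(0.8303, 0.0531) = 0.7771
Iteration 4: beta = 0.6, y = 0.7771 + 0.6*(0.7771 - 0.4859) = 0.9519
  grad(y) = 2.4225, v = y - alpha*grad = 0.8293
  prox(v) = soft_thresh(0.8293, 0.0531) = 0.7762
f(x_4) = 6*0.7762^2 - 9*0.7762 + 1.05*|0.7762| = -2.5559


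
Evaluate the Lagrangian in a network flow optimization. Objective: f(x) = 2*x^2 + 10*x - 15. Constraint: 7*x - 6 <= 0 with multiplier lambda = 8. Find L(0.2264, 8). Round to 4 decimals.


Step 1: Evaluate f(x).
f(0.2264) = 2*0.2264^2 + 10*0.2264 - 15 = -12.6335
Step 2: Evaluate g(x).
g(0.2264) = 7*0.2264 - 6 = -4.4152
Step 3: Compute Lagrangian.
L = -12.6335 + 8*-4.4152 = -47.9551


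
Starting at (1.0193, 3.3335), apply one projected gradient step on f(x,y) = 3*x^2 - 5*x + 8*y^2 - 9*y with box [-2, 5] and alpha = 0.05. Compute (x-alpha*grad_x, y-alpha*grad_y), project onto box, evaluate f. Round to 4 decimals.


Step 1: Compute gradient at (1.0193, 3.3335).
grad_x = 2*3*1.0193 - 5 = 1.1158
grad_y = 2*8*3.3335 - 9 = 44.336
Step 2: Gradient step.
x_raw = 1.0193 - 0.05*1.1158 = 0.9635
y_raw = 3.3335 - 0.05*44.336 = 1.1167
Step 3: Project onto [-2, 5].
x_proj = clip(0.9635) = 0.9635
y_proj = clip(1.1167) = 1.1167
Step 4: Evaluate f.
f(0.9635, 1.1167) = -2.1066


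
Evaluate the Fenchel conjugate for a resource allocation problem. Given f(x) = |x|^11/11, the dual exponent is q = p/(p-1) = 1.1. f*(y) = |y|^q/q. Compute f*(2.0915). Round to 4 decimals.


The conjugate exponent q satisfies 1/p + 1/q = 1.
p = 11, so q = 11/(11 - 1) = 1.1
|y|^q = 2.0915^1.1 = 2.2517
f*(2.0915) = 2.2517 / 1.1 = 2.047


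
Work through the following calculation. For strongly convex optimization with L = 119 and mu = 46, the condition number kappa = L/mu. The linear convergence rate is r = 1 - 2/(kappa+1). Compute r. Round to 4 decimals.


Step 1: Compute the condition number.
kappa = L/mu = 119/46 = 2.587
Step 2: Compute the convergence rate.
r = 1 - 2/(kappa + 1) = 1 - 2*mu/(L + mu) = (L - mu)/(L + mu) = 73/165 = 0.4424


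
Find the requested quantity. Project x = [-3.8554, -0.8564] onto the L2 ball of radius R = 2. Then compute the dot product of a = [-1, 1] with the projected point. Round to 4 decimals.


Step 1: Compute ||x|| (intermediates to 6 decimals).
||x|| = sqrt((-3.8554)^2 + (-0.8564)^2) = 3.949371
Step 2: Project.
Since ||x|| > R, scale = R/||x|| = 2/3.949371 = 0.50641, proj(x) = scale * x
proj(x) = [-1.952413, -0.43369]
Step 3: Dot product.
a^T * proj(x) = -1*(-1.952413) + 1*(-0.43369) = 1.5187


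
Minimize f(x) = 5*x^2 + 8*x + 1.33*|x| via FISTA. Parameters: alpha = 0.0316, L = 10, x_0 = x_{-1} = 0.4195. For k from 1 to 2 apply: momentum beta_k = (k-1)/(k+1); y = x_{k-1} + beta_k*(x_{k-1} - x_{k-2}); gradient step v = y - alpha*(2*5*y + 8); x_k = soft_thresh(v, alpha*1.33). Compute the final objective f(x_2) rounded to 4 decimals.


FISTA on f(x) = 5*x^2 + 8*x + 1.33*|x|
L = 10, alpha = 0.0316
Iteration 1: beta = 0.0, y = 0.4195 + 0.0*(0.4195 - 0.4195) = 0.4195
  grad(y) = 12.195, v = y - alpha*grad = 0.0341
  prox(v) = soft_thresh(0.0341, 0.042) = 0.0
Iteration 2: beta = 0.3333, y = 0.0 + 0.3333*(0.0 - 0.4195) = -0.1398
  grad(y) = 6.6017, v = y - alpha*grad = -0.3484
  prox(v) = soft_thresh(-0.3484, 0.042) = -0.3064
f(x_2) = 5*(-0.3064)^2 + 8*(-0.3064) + 1.33*|-0.3064| = -1.5743


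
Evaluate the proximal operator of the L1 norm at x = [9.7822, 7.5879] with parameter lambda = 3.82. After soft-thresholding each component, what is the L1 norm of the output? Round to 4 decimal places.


Soft-thresholding with lambda = 3.82:
prox(9.7822) = sign(9.7822)*max(|9.7822| - 3.82, 0) = 5.9622
prox(7.5879) = sign(7.5879)*max(|7.5879| - 3.82, 0) = 3.7679
prox(x) = [5.9622, 3.7679]
||prox(x)||_1 = 5.9622 + 3.7679 = 9.7301


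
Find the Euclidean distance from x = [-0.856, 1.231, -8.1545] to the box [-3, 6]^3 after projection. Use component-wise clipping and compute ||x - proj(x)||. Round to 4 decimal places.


Project each component onto [-3, 6].
clip(-0.856) = -0.856, clip(1.231) = 1.231, clip(-8.1545) = -3.0
Projection = [-0.856, 1.231, -3.0]
Squared diffs: [0.0, 0.0, 26.5689]
Distance = sqrt(26.5689) = 5.1545


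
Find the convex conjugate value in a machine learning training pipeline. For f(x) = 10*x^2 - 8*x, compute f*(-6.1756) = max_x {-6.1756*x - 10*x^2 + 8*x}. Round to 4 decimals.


f*(y) = sup_x {y*x - a*x^2 - b*x} = sup_x {(y-b)*x - a*x^2}
FOC: (y - b) - 2a*x = 0 => x* = (y - b)/(2a)
x* = (-6.1756 + 8)/(2*10) = 0.0912
f*(-6.1756) = (y-b)^2/(4a) = (-6.1756 + 8)^2/(4*10)
= 3.3284/40 = 0.0832


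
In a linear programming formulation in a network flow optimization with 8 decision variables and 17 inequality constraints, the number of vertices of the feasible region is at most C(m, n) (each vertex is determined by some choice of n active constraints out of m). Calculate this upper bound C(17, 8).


Each vertex corresponds to some choice of n active constraints out of m, so the number of vertices is at most C(m, n) = m! / (n!(m-n)!).
m = 17, n = 8
Numerator: 17 * 16 * 15 * 14 * 13 * 12 * 11 * 10
Denominator: 8! = 40320
C(17, 8) = 24310


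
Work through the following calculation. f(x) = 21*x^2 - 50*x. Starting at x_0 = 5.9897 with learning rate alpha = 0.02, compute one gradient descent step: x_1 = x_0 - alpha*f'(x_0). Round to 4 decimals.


We compute the gradient at x_0 and apply the update.
f'(x) = 42*x - 50
f'(5.9897) = 42*5.9897 - 50 = 201.5674
x_1 = 5.9897 - 0.02*201.5674 = 1.9584


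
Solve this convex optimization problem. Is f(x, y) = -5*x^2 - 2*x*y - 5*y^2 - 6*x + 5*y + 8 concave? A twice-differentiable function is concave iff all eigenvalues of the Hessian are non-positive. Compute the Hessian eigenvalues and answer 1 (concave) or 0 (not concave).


The Hessian of f(x,y) = -5*x^2 - 2*x*y - 5*y^2 - 6*x + 5*y + 8 is:
H = [[-10, -2], [-2, -10]]
Trace = -10 - 10 = -20
Determinant = -10*-10 - (-2)^2 = 96
Discriminant = (-20)^2 - 4*96 = 16.0
Eigenvalues: lambda_1 = -12.0, lambda_2 = -8.0
The function is concave.

1


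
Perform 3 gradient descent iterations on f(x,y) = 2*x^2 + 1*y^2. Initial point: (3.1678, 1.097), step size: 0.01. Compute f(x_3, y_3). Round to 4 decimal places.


Gradient descent on f(x,y) = 2*x^2 + 1*y^2.
Starting point: (3.1678, 1.097), alpha = 0.01
Step 1: grad_x = 2*2*3.1678 = 12.6712, grad_y = 2*1*1.097 = 2.194
  x_1 = 3.1678 - 0.01*12.6712 = 3.0411
  y_1 = 1.097 - 0.01*2.194 = 1.0751
Step 2: grad_x = 2*2*3.0411 = 12.1644, grad_y = 2*1*1.0751 = 2.1501
  x_2 = 3.0411 - 0.01*12.1644 = 2.9194
  y_2 = 1.0751 - 0.01*2.1501 = 1.0536
Step 3: grad_x = 2*2*2.9194 = 11.6778, grad_y = 2*1*1.0536 = 2.1071
  x_3 = 2.9194 - 0.01*11.6778 = 2.8027
  y_3 = 1.0536 - 0.01*2.1071 = 1.0325
f(2.8027, 1.0325) = 2*2.8027^2 + 1*1.0325^2 = 16.7759


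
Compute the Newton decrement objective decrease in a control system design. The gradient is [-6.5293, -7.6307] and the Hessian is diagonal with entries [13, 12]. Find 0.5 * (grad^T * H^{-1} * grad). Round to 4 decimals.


Step 1: H is diagonal, so H^(-1) * g = [-0.5023, -0.6359].
Step 2: g^T H^(-1) g = sum_i g_i^2 / H_ii
  = (-6.5293)^2/13 + (-7.6307)^2/12
  = 3.2794 + 4.8523 = 8.1317
Step 3: Objective decrease = 0.5 * g^T H^(-1) g = 4.0658


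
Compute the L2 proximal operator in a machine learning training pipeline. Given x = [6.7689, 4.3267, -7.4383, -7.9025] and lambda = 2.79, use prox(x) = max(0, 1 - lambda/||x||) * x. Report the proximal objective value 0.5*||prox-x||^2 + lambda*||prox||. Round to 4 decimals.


Step 1: Compute ||x||.
||x|| = 13.5024
Step 2: Compute scaling factor.
scale = max(0, 1 - 2.79/13.5024) = 0.7934
Step 3: prox(x) = [5.3702, 3.4327, -5.9013, -6.2696]
||prox(x)|| = 10.7124
Step 4: Proximal objective.
0.5*||prox-x||^2 = 3.8921
lambda*||prox|| = 29.8876
Total = 33.7798


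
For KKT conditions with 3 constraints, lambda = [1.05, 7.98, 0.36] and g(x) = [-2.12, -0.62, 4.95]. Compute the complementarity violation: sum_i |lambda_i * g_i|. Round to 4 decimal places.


KKT complementary slackness check:
lambda_1 * g_1 = 1.05 * -2.12 = -2.226
lambda_2 * g_2 = 7.98 * -0.62 = -4.9476
lambda_3 * g_3 = 0.36 * 4.95 = 1.782
Total violation = 2.226 + 4.9476 + 1.782 = 8.9556


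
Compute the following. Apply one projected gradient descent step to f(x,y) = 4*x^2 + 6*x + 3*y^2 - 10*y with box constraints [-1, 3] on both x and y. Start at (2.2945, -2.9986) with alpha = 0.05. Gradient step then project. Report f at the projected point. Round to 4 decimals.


Step 1: Compute gradient at (2.2945, -2.9986).
grad_x = 2*4*2.2945 + 6 = 24.356
grad_y = 2*3*-2.9986 - 10 = -27.9916
Step 2: Gradient step.
x_raw = 2.2945 - 0.05*24.356 = 1.0767
y_raw = -2.9986 - 0.05*-27.9916 = -1.599
Step 3: Project onto [-1, 3].
x_proj = clip(1.0767) = 1.0767
y_proj = clip(-1.599) = -1.0
Step 4: Evaluate f.
f(1.0767, -1.0) = 24.0973


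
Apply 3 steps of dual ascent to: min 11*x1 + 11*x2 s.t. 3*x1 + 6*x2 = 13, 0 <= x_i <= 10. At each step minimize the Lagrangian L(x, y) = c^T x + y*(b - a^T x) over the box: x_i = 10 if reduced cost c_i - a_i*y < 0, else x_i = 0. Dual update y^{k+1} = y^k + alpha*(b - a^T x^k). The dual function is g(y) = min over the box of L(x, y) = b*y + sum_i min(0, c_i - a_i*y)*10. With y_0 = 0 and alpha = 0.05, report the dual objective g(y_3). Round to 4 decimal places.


Dual ascent for LP: min 11*x1 + 11*x2, 3*x1 + 6*x2 = 13, 0 <= x_i <= 10
Step 1: y^k = 0.0, reduced costs: (11.0, 11.0)
  x^k = (0.0, 0.0), subgradient = b - a^T x = 13.0
  y^{k+1} = 0.0 + 0.05*13.0 = 0.65
Step 2: y^k = 0.65, reduced costs: (9.05, 7.1)
  x^k = (0.0, 0.0), subgradient = b - a^T x = 13.0
  y^{k+1} = 0.65 + 0.05*13.0 = 1.3
Step 3: y^k = 1.3, reduced costs: (7.1, 3.2)
  x^k = (0.0, 0.0), subgradient = b - a^T x = 13.0
  y^{k+1} = 1.3 + 0.05*13.0 = 1.95
Dual objective at y_3 = 1.95: reduced costs (5.15, -0.7), box minimizer x = (0.0, 10.0)
g(y_3) = b*y + (c1 - a1*y)*x1 + (c2 - a2*y)*x2 = 13*1.95 + 5.15*0.0 + (-0.7)*10.0 = 25.35 + 0.0 - 7.0 = 18.35


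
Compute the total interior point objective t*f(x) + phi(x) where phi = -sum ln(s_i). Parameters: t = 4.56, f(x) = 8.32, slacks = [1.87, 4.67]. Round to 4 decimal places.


Step 1: Compute log-barrier.
ln values: [0.6259, 1.5412]
phi = -(0.6259 + 1.5412) = -2.1671
Step 2: Compute augmented objective.
t*f(x) = 4.56*8.32 = 37.9392
Total = 37.9392 - 2.1671 = 35.7721


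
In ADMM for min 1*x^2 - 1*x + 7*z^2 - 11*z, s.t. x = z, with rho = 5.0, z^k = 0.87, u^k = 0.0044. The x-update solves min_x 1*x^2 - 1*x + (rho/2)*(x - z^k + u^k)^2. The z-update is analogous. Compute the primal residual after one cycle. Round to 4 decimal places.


ADMM iteration with rho = 5.0, z^k = 0.87, u^k = 0.0044
Step 1: x-update.
Minimize 1*x^2 - 1*x + (5.0/2)*(x - 0.87 + 0.0044)^2
FOC: (2*1 + 5.0)*x = 1 + 5.0*(0.87 - 0.0044)
x^{k+1} = 0.7611
Step 2: z-update.
Minimize 7*z^2 - 11*z + (5.0/2)*(0.7611 - z + 0.0044)^2
FOC: (2*7 + 5.0)*z = 11 + 5.0*(0.7611 + 0.0044)
z^{k+1} = 0.7804
Step 3: u-update.
u^{k+1} = 0.0044 + 0.7611 - 0.7804 = -0.0149
Step 4: Primal residual = |0.7611 - 0.7804| = 0.0193


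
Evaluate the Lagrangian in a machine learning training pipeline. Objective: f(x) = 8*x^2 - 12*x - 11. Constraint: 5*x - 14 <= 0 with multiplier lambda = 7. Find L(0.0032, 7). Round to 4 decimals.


Step 1: Evaluate f(x).
f(0.0032) = 8*0.0032^2 - 12*0.0032 - 11 = -11.0383
Step 2: Evaluate g(x).
g(0.0032) = 5*0.0032 - 14 = -13.984
Step 3: Compute Lagrangian.
L = -11.0383 + 7*-13.984 = -108.9263


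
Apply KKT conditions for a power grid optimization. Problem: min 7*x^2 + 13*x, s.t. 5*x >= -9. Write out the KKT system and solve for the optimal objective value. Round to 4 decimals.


Step 1: Try lambda = 0 (constraint inactive).
Stationarity: 2*7*x + 13 = 0
x* = -13/(2*7) = -13/14 = -0.9286 (rounded; the exact value -13/14 is used below)
Check constraint: 5*-0.9286 = -4.643 >= -9 -- satisfied.
Step 2: Compute optimal value.
f(x*) = 7*(-13/14)^2 + 13*(-13/14) = -6.0357


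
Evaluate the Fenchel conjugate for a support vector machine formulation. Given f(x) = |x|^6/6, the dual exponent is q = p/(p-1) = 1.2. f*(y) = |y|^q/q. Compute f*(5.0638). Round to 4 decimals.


The conjugate exponent q satisfies 1/p + 1/q = 1.
p = 6, so q = 6/(6 - 1) = 1.2
|y|^q = 5.0638^1.2 = 7.0044
f*(5.0638) = 7.0044 / 1.2 = 5.837


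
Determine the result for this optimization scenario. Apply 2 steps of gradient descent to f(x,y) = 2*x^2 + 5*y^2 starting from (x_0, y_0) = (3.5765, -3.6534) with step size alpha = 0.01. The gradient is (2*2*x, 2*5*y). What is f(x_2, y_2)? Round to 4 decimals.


Gradient descent on f(x,y) = 2*x^2 + 5*y^2.
Starting point: (3.5765, -3.6534), alpha = 0.01
Step 1: grad_x = 2*2*3.5765 = 14.306, grad_y = 2*5*-3.6534 = -36.534
  x_1 = 3.5765 - 0.01*14.306 = 3.4334
  y_1 = -3.6534 - 0.01*-36.534 = -3.2881
Step 2: grad_x = 2*2*3.4334 = 13.7338, grad_y = 2*5*-3.2881 = -32.8806
  x_2 = 3.4334 - 0.01*13.7338 = 3.2961
  y_2 = -3.2881 - 0.01*-32.8806 = -2.9593
f(3.2961, -2.9593) = 2*3.2961^2 + 5*(-2.9593)^2 = 65.5145


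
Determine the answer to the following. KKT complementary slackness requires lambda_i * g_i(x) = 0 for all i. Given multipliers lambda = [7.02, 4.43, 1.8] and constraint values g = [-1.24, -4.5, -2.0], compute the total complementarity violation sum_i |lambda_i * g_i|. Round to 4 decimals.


KKT complementary slackness check:
lambda_1 * g_1 = 7.02 * -1.24 = -8.7048
lambda_2 * g_2 = 4.43 * -4.5 = -19.935
lambda_3 * g_3 = 1.8 * -2.0 = -3.6
Total violation = 8.7048 + 19.935 + 3.6 = 32.2398


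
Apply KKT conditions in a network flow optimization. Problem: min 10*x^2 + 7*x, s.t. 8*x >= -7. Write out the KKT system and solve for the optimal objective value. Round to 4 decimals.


Step 1: Try lambda = 0 (constraint inactive).
Stationarity: 2*10*x + 7 = 0
x* = -7/(2*10) = -0.35
Check constraint: 8*-0.35 = -2.8 >= -7 -- satisfied.
Step 2: Compute optimal value.
f(x*) = 10*(-0.35)^2 + 7*(-0.35) = -1.225


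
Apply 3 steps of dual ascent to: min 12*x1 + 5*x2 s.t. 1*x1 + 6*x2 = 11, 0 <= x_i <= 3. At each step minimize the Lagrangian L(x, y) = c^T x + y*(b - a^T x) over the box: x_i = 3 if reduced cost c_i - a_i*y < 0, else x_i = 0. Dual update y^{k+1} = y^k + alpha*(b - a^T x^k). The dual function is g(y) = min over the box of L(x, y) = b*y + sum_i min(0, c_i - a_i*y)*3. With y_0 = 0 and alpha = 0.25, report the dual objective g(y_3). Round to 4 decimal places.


Dual ascent for LP: min 12*x1 + 5*x2, 1*x1 + 6*x2 = 11, 0 <= x_i <= 3
Step 1: y^k = 0.0, reduced costs: (12.0, 5.0)
  x^k = (0.0, 0.0), subgradient = b - a^T x = 11.0
  y^{k+1} = 0.0 + 0.25*11.0 = 2.75
Step 2: y^k = 2.75, reduced costs: (9.25, -11.5)
  x^k = (0.0, 3.0), subgradient = b - a^T x = -7.0
  y^{k+1} = 2.75 + 0.25*-7.0 = 1.0
Step 3: y^k = 1.0, reduced costs: (11.0, -1.0)
  x^k = (0.0, 3.0), subgradient = b - a^T x = -7.0
  y^{k+1} = 1.0 + 0.25*-7.0 = -0.75
Dual objective at y_3 = -0.75: reduced costs (12.75, 9.5), box minimizer x = (0.0, 0.0)
g(y_3) = b*y + (c1 - a1*y)*x1 + (c2 - a2*y)*x2 = 11*(-0.75) + 12.75*0.0 + 9.5*0.0 = -8.25 + 0.0 + 0.0 = -8.25


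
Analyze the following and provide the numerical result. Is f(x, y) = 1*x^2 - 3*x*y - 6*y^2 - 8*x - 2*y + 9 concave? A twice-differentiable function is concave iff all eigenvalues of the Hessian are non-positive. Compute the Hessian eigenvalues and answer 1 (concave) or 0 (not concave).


The Hessian of f(x,y) = 1*x^2 - 3*x*y - 6*y^2 - 8*x - 2*y + 9 is:
H = [[2, -3], [-3, -12]]
Trace = 2 - 12 = -10
Determinant = 2*-12 - (-3)^2 = -33
Discriminant = (-10)^2 - 4*-33 = 232.0
Eigenvalues: lambda_1 = -12.6158, lambda_2 = 2.6158
The function is not concave.

0


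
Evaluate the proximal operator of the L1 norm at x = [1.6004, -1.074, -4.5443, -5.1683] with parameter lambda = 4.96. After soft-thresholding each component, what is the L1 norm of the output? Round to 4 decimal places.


Soft-thresholding with lambda = 4.96:
prox(1.6004) = sign(1.6004)*max(|1.6004| - 4.96, 0) = 0.0
prox(-1.074) = sign(-1.074)*max(|-1.074| - 4.96, 0) = 0.0
prox(-4.5443) = sign(-4.5443)*max(|-4.5443| - 4.96, 0) = 0.0
prox(-5.1683) = sign(-5.1683)*max(|-5.1683| - 4.96, 0) = -0.2083
prox(x) = [0.0, 0.0, 0.0, -0.2083]
||prox(x)||_1 = 0.0 + 0.0 + 0.0 + 0.2083 = 0.2083


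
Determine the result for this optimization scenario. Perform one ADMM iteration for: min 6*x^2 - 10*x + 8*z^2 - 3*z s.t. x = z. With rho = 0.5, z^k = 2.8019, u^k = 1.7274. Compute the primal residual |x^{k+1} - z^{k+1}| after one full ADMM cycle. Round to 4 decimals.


ADMM iteration with rho = 0.5, z^k = 2.8019, u^k = 1.7274
Step 1: x-update.
Minimize 6*x^2 - 10*x + (0.5/2)*(x - 2.8019 + 1.7274)^2
FOC: (2*6 + 0.5)*x = 10 + 0.5*(2.8019 - 1.7274)
x^{k+1} = 0.843
Step 2: z-update.
Minimize 8*z^2 - 3*z + (0.5/2)*(0.843 - z + 1.7274)^2
FOC: (2*8 + 0.5)*z = 3 + 0.5*(0.843 + 1.7274)
z^{k+1} = 0.2597
Step 3: u-update.
u^{k+1} = 1.7274 + 0.843 - 0.2597 = 2.3107
Step 4: Primal residual = |0.843 - 0.2597| = 0.5833


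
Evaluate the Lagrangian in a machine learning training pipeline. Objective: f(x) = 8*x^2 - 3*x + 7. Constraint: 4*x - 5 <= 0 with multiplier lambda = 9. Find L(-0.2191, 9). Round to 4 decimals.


Step 1: Evaluate f(x).
f(-0.2191) = 8*(-0.2191)^2 - 3*(-0.2191) + 7 = 8.0413
Step 2: Evaluate g(x).
g(-0.2191) = 4*-0.2191 - 5 = -5.8764
Step 3: Compute Lagrangian.
L = 8.0413 + 9*-5.8764 = -44.8463


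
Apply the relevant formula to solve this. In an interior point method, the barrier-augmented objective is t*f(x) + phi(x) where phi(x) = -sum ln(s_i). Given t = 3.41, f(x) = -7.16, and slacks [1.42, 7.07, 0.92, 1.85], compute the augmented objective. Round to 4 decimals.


Step 1: Compute log-barrier.
ln values: [0.3507, 1.9559, -0.0834, 0.6152]
phi = -(0.3507 + 1.9559 - 0.0834 + 0.6152) = -2.8383
Step 2: Compute augmented objective.
t*f(x) = 3.41*-7.16 = -24.4156
Total = -24.4156 - 2.8383 = -27.2539


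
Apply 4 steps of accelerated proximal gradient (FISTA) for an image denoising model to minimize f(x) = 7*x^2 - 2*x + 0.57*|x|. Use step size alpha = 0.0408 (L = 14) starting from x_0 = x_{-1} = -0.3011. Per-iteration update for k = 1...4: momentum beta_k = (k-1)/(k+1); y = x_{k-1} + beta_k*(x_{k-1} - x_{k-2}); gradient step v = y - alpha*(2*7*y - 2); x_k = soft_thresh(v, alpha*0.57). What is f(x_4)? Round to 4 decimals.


FISTA on f(x) = 7*x^2 - 2*x + 0.57*|x|
L = 14, alpha = 0.0408
Iteration 1: beta = 0.0, y = -0.3011 + 0.0*(-0.3011 + 0.3011) = -0.3011
  grad(y) = -6.2154, v = y - alpha*grad = -0.0475
  prox(v) = soft_thresh(-0.0475, 0.0233) = -0.0243
Iteration 2: beta = 0.3333, y = -0.0243 + 0.3333*(-0.0243 + 0.3011) = 0.068
  grad(y) = -1.0476, v = y - alpha*grad = 0.1108
  prox(v) = soft_thresh(0.1108, 0.0233) = 0.0875
Iteration 3: beta = 0.5, y = 0.0875 + 0.5*(0.0875 + 0.0243) = 0.1434
  grad(y) = 0.0076, v = y - alpha*grad = 0.1431
  prox(v) = soft_thresh(0.1431, 0.0233) = 0.1198
Iteration 4: beta = 0.6, y = 0.1198 + 0.6*(0.1198 - 0.0875) = 0.1392
  grad(y) = -0.0509, v = y - alpha*grad = 0.1413
  prox(v) = soft_thresh(0.1413, 0.0233) = 0.118
f(x_4) = 7*0.118^2 - 2*0.118 + 0.57*|0.118| = -0.0713


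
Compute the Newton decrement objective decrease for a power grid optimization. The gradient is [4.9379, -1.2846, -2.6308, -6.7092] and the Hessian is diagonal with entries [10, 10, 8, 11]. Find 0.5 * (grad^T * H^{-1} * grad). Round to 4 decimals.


Step 1: H is diagonal, so H^(-1) * g = [0.4938, -0.1285, -0.3289, -0.6099].
Step 2: g^T H^(-1) g = sum_i g_i^2 / H_ii
  = (4.9379)^2/10 + (-1.2846)^2/10 + (-2.6308)^2/8 + (-6.7092)^2/11
  = 2.4383 + 0.165 + 0.8651 + 4.0921 = 7.5606
Step 3: Objective decrease = 0.5 * g^T H^(-1) g = 3.7803


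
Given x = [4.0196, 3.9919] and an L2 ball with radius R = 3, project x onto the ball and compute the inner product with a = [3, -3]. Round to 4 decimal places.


Step 1: Compute ||x|| (intermediates to 6 decimals).
||x|| = sqrt(4.0196^2 + 3.9919^2) = 5.66502
Step 2: Project.
Since ||x|| > R, scale = R/||x|| = 3/5.66502 = 0.529566, proj(x) = scale * x
proj(x) = [2.128643, 2.113975]
Step 3: Dot product.
a^T * proj(x) = 3*2.128643 - 3*2.113975 = 0.044


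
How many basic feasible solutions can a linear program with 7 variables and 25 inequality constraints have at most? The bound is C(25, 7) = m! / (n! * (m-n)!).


Each vertex corresponds to some choice of n active constraints out of m, so the number of vertices is at most C(m, n) = m! / (n!(m-n)!).
m = 25, n = 7
Numerator: 25 * 24 * 23 * 22 * 21 * 20 * 19
Denominator: 7! = 5040
C(25, 7) = 480700


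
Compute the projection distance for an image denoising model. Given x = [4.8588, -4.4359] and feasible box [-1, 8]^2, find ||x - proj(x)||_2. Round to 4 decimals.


Project each component onto [-1, 8].
clip(4.8588) = 4.8588, clip(-4.4359) = -1.0
Projection = [4.8588, -1.0]
Squared diffs: [0.0, 11.8054]
Distance = sqrt(11.8054) = 3.4359


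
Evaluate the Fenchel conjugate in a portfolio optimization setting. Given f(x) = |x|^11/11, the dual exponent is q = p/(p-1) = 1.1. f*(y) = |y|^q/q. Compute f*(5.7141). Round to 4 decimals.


The conjugate exponent q satisfies 1/p + 1/q = 1.
p = 11, so q = 11/(11 - 1) = 1.1
|y|^q = 5.7141^1.1 = 6.8021
f*(5.7141) = 6.8021 / 1.1 = 6.1837


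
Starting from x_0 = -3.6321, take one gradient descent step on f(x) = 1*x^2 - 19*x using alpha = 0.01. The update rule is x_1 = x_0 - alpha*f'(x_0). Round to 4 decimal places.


We compute the gradient at x_0 and apply the update.
f'(x) = 2*x - 19
f'(-3.6321) = 2*-3.6321 - 19 = -26.2642
x_1 = -3.6321 - 0.01*-26.2642 = -3.3695


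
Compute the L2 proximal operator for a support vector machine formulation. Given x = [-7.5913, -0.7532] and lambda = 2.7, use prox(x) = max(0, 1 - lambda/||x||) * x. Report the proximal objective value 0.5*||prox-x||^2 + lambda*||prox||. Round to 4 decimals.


Step 1: Compute ||x||.
||x|| = 7.6286
Step 2: Compute scaling factor.
scale = max(0, 1 - 2.7/7.6286) = 0.6461
Step 3: prox(x) = [-4.9045, -0.4866]
||prox(x)|| = 4.9286
Step 4: Proximal objective.
0.5*||prox-x||^2 = 3.645
lambda*||prox|| = 13.3072
Total = 16.9522


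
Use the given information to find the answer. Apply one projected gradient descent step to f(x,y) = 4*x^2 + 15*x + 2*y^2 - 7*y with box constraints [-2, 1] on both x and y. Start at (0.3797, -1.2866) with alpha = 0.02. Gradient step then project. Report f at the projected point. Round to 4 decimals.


Step 1: Compute gradient at (0.3797, -1.2866).
grad_x = 2*4*0.3797 + 15 = 18.0376
grad_y = 2*2*-1.2866 - 7 = -12.1464
Step 2: Gradient step.
x_raw = 0.3797 - 0.02*18.0376 = 0.0189
y_raw = -1.2866 - 0.02*-12.1464 = -1.0437
Step 3: Project onto [-2, 1].
x_proj = clip(0.0189) = 0.0189
y_proj = clip(-1.0437) = -1.0437
Step 4: Evaluate f.
f(0.0189, -1.0437) = 9.7699


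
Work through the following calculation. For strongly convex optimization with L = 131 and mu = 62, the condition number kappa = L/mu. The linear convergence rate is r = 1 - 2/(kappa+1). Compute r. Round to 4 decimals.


Step 1: Compute the condition number.
kappa = L/mu = 131/62 = 2.1129
Step 2: Compute the convergence rate.
r = 1 - 2/(kappa + 1) = 1 - 2*mu/(L + mu) = (L - mu)/(L + mu) = 69/193 = 0.3575


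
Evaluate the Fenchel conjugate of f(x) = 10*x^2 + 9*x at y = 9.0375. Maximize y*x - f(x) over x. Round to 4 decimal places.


f*(y) = sup_x {y*x - a*x^2 - b*x} = sup_x {(y-b)*x - a*x^2}
FOC: (y - b) - 2a*x = 0 => x* = (y - b)/(2a)
x* = (9.0375 - 9)/(2*10) = 0.0019
f*(9.0375) = (y-b)^2/(4a) = (9.0375 - 9)^2/(4*10)
= 0.0014/40 = 0.0


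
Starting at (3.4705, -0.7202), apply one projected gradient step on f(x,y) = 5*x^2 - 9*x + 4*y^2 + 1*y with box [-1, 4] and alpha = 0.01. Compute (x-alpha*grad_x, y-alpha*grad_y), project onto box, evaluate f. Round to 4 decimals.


Step 1: Compute gradient at (3.4705, -0.7202).
grad_x = 2*5*3.4705 - 9 = 25.705
grad_y = 2*4*-0.7202 + 1 = -4.7616
Step 2: Gradient step.
x_raw = 3.4705 - 0.01*25.705 = 3.2135
y_raw = -0.7202 - 0.01*-4.7616 = -0.6726
Step 3: Project onto [-1, 4].
x_proj = clip(3.2135) = 3.2135
y_proj = clip(-0.6726) = -0.6726
Step 4: Evaluate f.
f(3.2135, -0.6726) = 23.8471


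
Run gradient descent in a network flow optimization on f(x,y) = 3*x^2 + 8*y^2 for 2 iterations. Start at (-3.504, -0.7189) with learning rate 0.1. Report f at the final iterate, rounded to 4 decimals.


Gradient descent on f(x,y) = 3*x^2 + 8*y^2.
Starting point: (-3.504, -0.7189), alpha = 0.1
Step 1: grad_x = 2*3*-3.504 = -21.024, grad_y = 2*8*-0.7189 = -11.5024
  x_1 = -3.504 - 0.1*-21.024 = -1.4016
  y_1 = -0.7189 - 0.1*-11.5024 = 0.4313
Step 2: grad_x = 2*3*-1.4016 = -8.4096, grad_y = 2*8*0.4313 = 6.9014
  x_2 = -1.4016 - 0.1*-8.4096 = -0.5606
  y_2 = 0.4313 - 0.1*6.9014 = -0.2588
f(-0.5606, -0.2588) = 3*(-0.5606)^2 + 8*(-0.2588)^2 = 1.4788


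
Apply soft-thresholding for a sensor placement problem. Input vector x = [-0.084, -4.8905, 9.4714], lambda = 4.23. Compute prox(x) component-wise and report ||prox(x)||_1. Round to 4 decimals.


Soft-thresholding with lambda = 4.23:
prox(-0.084) = sign(-0.084)*max(|-0.084| - 4.23, 0) = 0.0
prox(-4.8905) = sign(-4.8905)*max(|-4.8905| - 4.23, 0) = -0.6605
prox(9.4714) = sign(9.4714)*max(|9.4714| - 4.23, 0) = 5.2414
prox(x) = [0.0, -0.6605, 5.2414]
||prox(x)||_1 = 0.0 + 0.6605 + 5.2414 = 5.9019


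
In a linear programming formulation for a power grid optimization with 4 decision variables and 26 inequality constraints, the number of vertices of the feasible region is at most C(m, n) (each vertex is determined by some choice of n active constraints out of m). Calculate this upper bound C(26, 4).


Each vertex corresponds to some choice of n active constraints out of m, so the number of vertices is at most C(m, n) = m! / (n!(m-n)!).
m = 26, n = 4
Numerator: 26 * 25 * 24 * 23
Denominator: 4! = 24
C(26, 4) = 14950


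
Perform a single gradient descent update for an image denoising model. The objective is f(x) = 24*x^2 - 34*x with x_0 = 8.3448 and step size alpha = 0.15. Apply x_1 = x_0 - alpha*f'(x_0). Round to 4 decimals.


We compute the gradient at x_0 and apply the update.
f'(x) = 48*x - 34
f'(8.3448) = 48*8.3448 - 34 = 366.5504
x_1 = 8.3448 - 0.15*366.5504 = -46.6378


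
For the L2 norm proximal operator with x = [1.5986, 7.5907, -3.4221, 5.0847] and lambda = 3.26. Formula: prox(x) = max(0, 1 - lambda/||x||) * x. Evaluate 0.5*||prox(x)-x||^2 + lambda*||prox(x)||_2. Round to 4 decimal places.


Step 1: Compute ||x||.
||x|| = 9.8863
Step 2: Compute scaling factor.
scale = max(0, 1 - 3.26/9.8863) = 0.6703
Step 3: prox(x) = [1.0715, 5.0877, -2.2937, 3.408]
||prox(x)|| = 6.6263
Step 4: Proximal objective.
0.5*||prox-x||^2 = 5.3138
lambda*||prox|| = 21.6017
Total = 26.9156


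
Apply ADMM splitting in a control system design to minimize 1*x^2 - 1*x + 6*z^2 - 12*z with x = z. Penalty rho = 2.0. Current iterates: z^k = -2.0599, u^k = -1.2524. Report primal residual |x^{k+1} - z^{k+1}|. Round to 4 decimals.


ADMM iteration with rho = 2.0, z^k = -2.0599, u^k = -1.2524
Step 1: x-update.
Minimize 1*x^2 - 1*x + (2.0/2)*(x + 2.0599 - 1.2524)^2
FOC: (2*1 + 2.0)*x = 1 + 2.0*(-2.0599 + 1.2524)
x^{k+1} = -0.1538
Step 2: z-update.
Minimize 6*z^2 - 12*z + (2.0/2)*(-0.1538 - z - 1.2524)^2
FOC: (2*6 + 2.0)*z = 12 + 2.0*(-0.1538 - 1.2524)
z^{k+1} = 0.6563
Step 3: u-update.
u^{k+1} = -1.2524 - 0.1538 - 0.6563 = -2.0624
Step 4: Primal residual = |-0.1538 - 0.6563| = 0.81


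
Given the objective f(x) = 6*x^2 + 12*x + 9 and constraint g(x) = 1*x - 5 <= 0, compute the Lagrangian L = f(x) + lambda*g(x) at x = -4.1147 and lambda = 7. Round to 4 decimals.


Step 1: Evaluate f(x).
f(-4.1147) = 6*(-4.1147)^2 + 12*(-4.1147) + 9 = 61.2081
Step 2: Evaluate g(x).
g(-4.1147) = 1*-4.1147 - 5 = -9.1147
Step 3: Compute Lagrangian.
L = 61.2081 + 7*-9.1147 = -2.5948


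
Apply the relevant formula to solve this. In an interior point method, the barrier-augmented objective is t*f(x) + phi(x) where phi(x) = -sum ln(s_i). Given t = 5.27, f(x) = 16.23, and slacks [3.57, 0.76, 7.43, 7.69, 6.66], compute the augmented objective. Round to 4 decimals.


Step 1: Compute log-barrier.
ln values: [1.2726, -0.2744, 2.0055, 2.0399, 1.8961]
phi = -(1.2726 - 0.2744 + 2.0055 + 2.0399 + 1.8961) = -6.9397
Step 2: Compute augmented objective.
t*f(x) = 5.27*16.23 = 85.5321
Total = 85.5321 - 6.9397 = 78.5924


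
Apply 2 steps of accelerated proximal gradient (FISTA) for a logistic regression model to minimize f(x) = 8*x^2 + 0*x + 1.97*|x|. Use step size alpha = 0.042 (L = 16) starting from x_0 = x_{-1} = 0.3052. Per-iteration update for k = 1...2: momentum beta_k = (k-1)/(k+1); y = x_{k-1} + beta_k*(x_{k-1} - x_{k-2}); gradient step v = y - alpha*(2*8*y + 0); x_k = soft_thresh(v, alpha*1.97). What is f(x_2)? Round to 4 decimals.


FISTA on f(x) = 8*x^2 + 0*x + 1.97*|x|
L = 16, alpha = 0.042
Iteration 1: beta = 0.0, y = 0.3052 + 0.0*(0.3052 - 0.3052) = 0.3052
  grad(y) = 4.8832, v = y - alpha*grad = 0.1001
  prox(v) = soft_thresh(0.1001, 0.0827) = 0.0174
Iteration 2: beta = 0.3333, y = 0.0174 + 0.3333*(0.0174 - 0.3052) = -0.0786
  grad(y) = -1.2573, v = y - alpha*grad = -0.0258
  prox(v) = soft_thresh(-0.0258, 0.0827) = 0.0
f(x_2) = 8*0.0^2 + 0*0.0 + 1.97*|0.0| = 0.0


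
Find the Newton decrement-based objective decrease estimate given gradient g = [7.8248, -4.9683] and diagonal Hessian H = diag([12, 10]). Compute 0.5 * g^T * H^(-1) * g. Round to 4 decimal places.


Step 1: H is diagonal, so H^(-1) * g = [0.6521, -0.4968].
Step 2: g^T H^(-1) g = sum_i g_i^2 / H_ii
  = (7.8248)^2/12 + (-4.9683)^2/10
  = 5.1023 + 2.4684 = 7.5707
Step 3: Objective decrease = 0.5 * g^T H^(-1) g = 3.7853


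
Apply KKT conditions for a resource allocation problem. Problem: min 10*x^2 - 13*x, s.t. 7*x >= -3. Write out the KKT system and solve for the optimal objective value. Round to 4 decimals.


Step 1: Try lambda = 0 (constraint inactive).
Stationarity: 2*10*x - 13 = 0
x* = 13/(2*10) = 0.65
Check constraint: 7*0.65 = 4.55 >= -3 -- satisfied.
Step 2: Compute optimal value.
f(x*) = 10*0.65^2 - 13*0.65 = -4.225


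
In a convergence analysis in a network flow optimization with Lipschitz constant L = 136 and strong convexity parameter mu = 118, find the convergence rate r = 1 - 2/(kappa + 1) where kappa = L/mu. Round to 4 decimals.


Step 1: Compute the condition number.
kappa = L/mu = 136/118 = 1.1525
Step 2: Compute the convergence rate.
r = 1 - 2/(kappa + 1) = 1 - 2*mu/(L + mu) = (L - mu)/(L + mu) = 18/254 = 0.0709


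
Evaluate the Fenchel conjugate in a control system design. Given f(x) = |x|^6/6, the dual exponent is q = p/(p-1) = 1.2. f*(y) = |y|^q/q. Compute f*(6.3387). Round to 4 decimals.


The conjugate exponent q satisfies 1/p + 1/q = 1.
p = 6, so q = 6/(6 - 1) = 1.2
|y|^q = 6.3387^1.2 = 9.1707
f*(6.3387) = 9.1707 / 1.2 = 7.6422
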